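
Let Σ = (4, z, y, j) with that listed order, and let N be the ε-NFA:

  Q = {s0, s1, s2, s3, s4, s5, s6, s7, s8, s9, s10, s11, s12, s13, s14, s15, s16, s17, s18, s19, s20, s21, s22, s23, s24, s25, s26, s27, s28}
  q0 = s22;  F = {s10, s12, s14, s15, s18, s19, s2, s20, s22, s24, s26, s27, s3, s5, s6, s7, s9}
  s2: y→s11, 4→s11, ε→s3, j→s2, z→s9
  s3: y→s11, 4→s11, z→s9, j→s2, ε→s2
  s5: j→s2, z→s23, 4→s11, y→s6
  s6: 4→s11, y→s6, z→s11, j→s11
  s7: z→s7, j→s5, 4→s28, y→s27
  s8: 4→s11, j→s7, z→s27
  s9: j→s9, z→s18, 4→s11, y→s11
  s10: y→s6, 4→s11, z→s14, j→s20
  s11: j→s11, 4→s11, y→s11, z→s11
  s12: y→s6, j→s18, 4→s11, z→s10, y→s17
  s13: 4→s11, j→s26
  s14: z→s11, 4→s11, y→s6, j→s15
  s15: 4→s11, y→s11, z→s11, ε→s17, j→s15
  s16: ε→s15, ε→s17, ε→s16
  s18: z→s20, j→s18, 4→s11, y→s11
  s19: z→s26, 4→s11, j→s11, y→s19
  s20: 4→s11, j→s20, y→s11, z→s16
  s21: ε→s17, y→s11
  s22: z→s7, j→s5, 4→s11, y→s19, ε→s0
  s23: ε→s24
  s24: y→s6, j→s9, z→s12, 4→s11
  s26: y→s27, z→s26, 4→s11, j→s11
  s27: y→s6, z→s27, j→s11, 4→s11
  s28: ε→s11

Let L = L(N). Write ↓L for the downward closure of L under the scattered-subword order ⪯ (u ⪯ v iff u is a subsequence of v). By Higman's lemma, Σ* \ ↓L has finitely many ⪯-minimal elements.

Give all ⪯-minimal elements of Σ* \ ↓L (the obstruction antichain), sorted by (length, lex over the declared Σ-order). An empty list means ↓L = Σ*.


min(Σ*\↓L) = [4, yj, jyz, jjy, zyyz, jzzzzz].

|Q|=29, |F|=17, |δ|=89 (10 ε).
min D↑ (17 st, q0=0, F={1}): 0:4→1,z→2,y→3,j→4 1:4→1,z→1,y→1,j→1 2:4→1,z→2,y→5,j→4 3:4→1,z→6,y→3,j→1 4:4→1,z→7,y→8,j→9 5:4→1,z→5,y→8,j→1 6:4→1,z→6,y→5,j→1 7:4→1,z→10,y→8,j→11 8:4→1,z→1,y→8,j→1 9:4→1,z→11,y→1,j→9 10:4→1,z→12,y→8,j→13 11:4→1,z→13,y→1,j→11 12:4→1,z→14,y→8,j→15 13:4→1,z→15,y→1,j→13 14:4→1,z→1,y→8,j→16 15:4→1,z→16,y→1,j→15 16:4→1,z→1,y→1,j→16 [Hopcroft].
'4': N↓-sim [23, 2] end={s11,s28} ∉↓L; 1/1 del acc.
'yj': N↓-sim [23, 6, 1] end={s11} rej; 2/2 deletions ∈↓L.
'jyz': N↓-sim [23, 16, 3, 1] end={s11} — reject; 3/3 deletions ∈↓L.
'jjy': N↓-sim [23, 16, 9, 1] end={s11} ∉↓L; 3/3 deletions ∈↓L.
'zyyz': N↓-sim [23, 20, 4, 2, 1] end={s11} ∉↓L; 4/4 deletions ∈↓L.
'jzzzzz': |S_i|=[23, 16, 13, 10, 8, 6, 1] end={s11} ∉↓L; 6/6 deletions ∈↓L.
6 words, ⪯-incomp.


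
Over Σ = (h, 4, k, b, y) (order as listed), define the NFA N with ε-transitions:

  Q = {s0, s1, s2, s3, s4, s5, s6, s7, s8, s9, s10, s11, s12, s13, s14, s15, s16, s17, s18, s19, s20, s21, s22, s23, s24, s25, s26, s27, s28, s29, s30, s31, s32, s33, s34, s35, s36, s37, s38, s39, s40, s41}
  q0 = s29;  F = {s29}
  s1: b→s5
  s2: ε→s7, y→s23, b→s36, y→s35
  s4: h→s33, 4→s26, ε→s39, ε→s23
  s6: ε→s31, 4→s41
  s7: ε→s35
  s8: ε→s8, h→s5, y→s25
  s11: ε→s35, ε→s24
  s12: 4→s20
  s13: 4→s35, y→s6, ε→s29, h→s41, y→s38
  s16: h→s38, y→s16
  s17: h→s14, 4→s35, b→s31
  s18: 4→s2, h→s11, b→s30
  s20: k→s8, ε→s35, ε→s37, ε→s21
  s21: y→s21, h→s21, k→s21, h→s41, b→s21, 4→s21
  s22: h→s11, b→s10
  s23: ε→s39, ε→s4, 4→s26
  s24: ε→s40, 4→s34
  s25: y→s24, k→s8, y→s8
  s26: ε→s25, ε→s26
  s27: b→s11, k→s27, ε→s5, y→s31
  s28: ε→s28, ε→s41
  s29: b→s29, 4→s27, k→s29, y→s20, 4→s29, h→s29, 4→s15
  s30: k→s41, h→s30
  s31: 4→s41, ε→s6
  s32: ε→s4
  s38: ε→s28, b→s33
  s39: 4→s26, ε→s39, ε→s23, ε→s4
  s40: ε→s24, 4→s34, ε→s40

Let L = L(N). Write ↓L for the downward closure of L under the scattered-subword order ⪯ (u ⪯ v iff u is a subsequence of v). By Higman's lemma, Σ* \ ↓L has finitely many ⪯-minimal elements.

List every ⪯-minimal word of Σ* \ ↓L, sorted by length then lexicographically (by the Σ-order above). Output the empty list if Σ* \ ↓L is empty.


A = [y].

|Q|=42, |F|=1, |δ|=80 (28 ε).
min D↑ (2 st, q0=0, F={1}): 0:h→0,4→0,k→0,b→0,y→1 1:h→1,4→1,k→1,b→1,y→1.
'y': N↓-sim [17, 13] end={s20,s21,s24,s25,s31,s34,s35,s37,s40,s41,s5,s6,…} ∉↓L; 1/1 single-dels accept.
1 minimals (antichain).


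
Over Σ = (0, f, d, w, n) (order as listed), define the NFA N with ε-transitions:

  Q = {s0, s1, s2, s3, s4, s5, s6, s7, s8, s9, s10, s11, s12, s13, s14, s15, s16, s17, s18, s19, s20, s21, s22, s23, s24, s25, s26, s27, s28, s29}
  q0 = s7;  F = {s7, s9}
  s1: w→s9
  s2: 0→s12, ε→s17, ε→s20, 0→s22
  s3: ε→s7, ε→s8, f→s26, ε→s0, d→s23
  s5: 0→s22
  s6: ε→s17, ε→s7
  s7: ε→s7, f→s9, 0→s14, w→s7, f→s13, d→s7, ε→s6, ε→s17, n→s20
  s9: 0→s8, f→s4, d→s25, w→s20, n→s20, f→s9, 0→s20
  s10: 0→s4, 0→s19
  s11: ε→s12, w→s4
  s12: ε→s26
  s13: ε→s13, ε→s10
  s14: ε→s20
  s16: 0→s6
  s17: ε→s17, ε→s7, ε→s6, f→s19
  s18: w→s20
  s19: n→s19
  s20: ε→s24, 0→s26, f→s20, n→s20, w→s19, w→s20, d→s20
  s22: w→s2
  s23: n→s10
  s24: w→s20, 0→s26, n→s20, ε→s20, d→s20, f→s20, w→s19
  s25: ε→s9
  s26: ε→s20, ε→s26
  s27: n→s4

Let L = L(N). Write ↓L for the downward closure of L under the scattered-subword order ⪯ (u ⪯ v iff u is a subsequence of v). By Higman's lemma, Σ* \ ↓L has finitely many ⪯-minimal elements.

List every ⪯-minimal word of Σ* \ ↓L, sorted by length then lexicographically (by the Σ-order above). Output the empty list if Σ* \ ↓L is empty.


|Q|=30, |F|=2, |δ|=64 (23 ε).
min D↑ (3 st, q0=0, F={1}): 0:0→1,f→2,d→0,w→0,n→1 1:0→1,f→1,d→1,w→1,n→1 2:0→1,f→2,d→2,w→1,n→1.
'0': run [14, 7] end={s14,s19,s20,s24,s26,s4,s8} — reject; 1/1 single-dels accept.
'n': run [14, 4] end={s19,s20,s24,s26} rej; 1/1 del acc.
'fw': N↓-sim [14, 10, 4] end={s19,s20,s24,s26} ∉↓L; 2/2 single-dels accept.
3 minimals (antichain).

min(Σ*\↓L) = [0, n, fw].


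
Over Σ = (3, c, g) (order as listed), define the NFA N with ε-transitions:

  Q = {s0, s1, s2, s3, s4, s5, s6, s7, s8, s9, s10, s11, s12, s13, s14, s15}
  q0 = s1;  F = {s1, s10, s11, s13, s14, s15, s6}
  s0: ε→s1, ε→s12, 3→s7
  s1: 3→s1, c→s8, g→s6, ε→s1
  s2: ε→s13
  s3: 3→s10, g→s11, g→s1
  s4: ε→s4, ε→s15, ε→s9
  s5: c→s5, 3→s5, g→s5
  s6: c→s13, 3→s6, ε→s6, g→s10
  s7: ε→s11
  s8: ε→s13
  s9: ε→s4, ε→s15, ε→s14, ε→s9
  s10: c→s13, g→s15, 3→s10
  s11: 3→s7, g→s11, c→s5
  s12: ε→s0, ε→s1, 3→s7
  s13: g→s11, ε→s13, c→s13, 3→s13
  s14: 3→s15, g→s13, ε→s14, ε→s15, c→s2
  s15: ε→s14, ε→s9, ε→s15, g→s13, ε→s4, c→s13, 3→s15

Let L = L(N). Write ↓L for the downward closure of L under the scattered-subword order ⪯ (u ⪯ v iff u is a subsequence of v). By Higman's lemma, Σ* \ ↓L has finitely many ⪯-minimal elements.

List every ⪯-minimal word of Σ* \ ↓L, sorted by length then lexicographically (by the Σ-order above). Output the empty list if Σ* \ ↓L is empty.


Antichain: [cgc, gggggc].

|Q|=16, |F|=7, |δ|=52 (23 ε).
min D↑ (7 st, q0=0, F={5}): 0:3→0,c→1,g→2 1:3→1,c→1,g→3 2:3→2,c→1,g→4 3:3→3,c→5,g→3 4:3→4,c→1,g→6 5:3→5,c→5,g→5 6:3→6,c→1,g→1 [Hopcroft].
'cgc': |S_i|=[13, 6, 3, 1] end={s5} — reject; 3/3 deletions ∈↓L.
'gggggc': N↓-sim [13, 11, 10, 9, 4, 3, 1] end={s5} — reject; 6/6 del acc.
2 words, ⪯-incomp.


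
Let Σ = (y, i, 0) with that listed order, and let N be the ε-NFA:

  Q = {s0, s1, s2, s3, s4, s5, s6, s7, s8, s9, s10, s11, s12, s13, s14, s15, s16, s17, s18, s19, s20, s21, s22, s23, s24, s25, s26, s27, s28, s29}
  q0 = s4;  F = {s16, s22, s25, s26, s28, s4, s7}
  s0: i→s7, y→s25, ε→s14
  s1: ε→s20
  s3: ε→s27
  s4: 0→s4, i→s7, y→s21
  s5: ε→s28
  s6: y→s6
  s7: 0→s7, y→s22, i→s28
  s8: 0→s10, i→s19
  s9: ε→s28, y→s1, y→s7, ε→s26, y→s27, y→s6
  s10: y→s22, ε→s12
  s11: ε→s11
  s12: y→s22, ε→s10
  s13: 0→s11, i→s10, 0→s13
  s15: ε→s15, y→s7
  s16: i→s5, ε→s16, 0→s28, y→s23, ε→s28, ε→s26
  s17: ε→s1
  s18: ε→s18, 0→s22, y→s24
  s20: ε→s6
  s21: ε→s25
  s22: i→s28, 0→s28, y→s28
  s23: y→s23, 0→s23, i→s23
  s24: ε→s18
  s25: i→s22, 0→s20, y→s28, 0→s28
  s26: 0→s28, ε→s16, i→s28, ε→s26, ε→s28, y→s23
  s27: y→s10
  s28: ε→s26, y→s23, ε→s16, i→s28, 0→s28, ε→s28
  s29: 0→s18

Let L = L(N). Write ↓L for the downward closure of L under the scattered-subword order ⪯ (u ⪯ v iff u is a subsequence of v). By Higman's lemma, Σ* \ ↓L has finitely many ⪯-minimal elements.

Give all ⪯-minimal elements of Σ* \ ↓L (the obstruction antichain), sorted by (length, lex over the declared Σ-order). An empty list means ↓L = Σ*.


min(Σ*\↓L) = [yyy, y0y, iiy].

|Q|=30, |F|=7, |δ|=68 (24 ε).
min D↑ (6 st, q0=0, F={5}): 0:y→1,i→2,0→0 1:y→3,i→4,0→3 2:y→4,i→3,0→2 3:y→5,i→3,0→3 4:y→3,i→3,0→3 5:y→5,i→5,0→5.
'yyy': N↓-sim [12, 10, 6, 2] end={s23,s6} ∉↓L; 3/3 del acc.
'y0y': run [12, 10, 7, 2] end={s23,s6} rej; 3/3 deletions ∈↓L.
'iiy': |S_i|=[12, 7, 5, 1] end={s23} rej; 3/3 deletions ∈↓L.
3 words, ⪯-incomp.


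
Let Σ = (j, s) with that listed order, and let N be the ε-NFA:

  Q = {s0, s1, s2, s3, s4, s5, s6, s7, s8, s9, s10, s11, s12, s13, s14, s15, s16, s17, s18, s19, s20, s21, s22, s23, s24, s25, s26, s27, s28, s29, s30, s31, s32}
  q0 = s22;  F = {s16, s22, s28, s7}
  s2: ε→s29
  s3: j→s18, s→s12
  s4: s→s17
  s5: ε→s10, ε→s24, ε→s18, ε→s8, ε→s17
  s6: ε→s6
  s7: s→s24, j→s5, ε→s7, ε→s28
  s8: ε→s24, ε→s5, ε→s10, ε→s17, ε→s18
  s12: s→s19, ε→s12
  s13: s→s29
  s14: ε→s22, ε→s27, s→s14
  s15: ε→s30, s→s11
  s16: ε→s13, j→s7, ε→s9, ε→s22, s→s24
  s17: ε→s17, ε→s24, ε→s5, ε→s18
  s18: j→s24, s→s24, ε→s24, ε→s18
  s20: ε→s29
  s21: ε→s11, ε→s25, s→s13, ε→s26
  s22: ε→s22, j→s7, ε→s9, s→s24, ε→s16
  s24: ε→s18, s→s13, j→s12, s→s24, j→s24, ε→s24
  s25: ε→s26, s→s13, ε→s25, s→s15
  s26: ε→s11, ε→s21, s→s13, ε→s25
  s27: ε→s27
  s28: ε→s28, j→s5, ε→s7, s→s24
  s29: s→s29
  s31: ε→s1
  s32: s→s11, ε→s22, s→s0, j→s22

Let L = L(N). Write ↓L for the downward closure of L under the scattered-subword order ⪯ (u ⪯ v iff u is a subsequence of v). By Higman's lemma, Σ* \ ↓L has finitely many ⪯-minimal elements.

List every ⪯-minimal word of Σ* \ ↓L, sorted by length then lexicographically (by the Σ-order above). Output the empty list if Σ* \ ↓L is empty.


A = [s, jj].

|Q|=33, |F|=4, |δ|=75 (46 ε).
min D↑ (3 st, q0=0, F={2}): 0:j→1,s→2 1:j→2,s→2 2:j→2,s→2 (ε-aug+det+¬).
's': run [15, 6] end={s12,s13,s18,s19,s24,s29} — reject; 1/1 del acc.
'jj': run [15, 12, 10] end={s10,s12,s13,s17,s18,s19,s24,s29,s5,s8} — reject; 2/2 single-dels accept.
2 obstructions.


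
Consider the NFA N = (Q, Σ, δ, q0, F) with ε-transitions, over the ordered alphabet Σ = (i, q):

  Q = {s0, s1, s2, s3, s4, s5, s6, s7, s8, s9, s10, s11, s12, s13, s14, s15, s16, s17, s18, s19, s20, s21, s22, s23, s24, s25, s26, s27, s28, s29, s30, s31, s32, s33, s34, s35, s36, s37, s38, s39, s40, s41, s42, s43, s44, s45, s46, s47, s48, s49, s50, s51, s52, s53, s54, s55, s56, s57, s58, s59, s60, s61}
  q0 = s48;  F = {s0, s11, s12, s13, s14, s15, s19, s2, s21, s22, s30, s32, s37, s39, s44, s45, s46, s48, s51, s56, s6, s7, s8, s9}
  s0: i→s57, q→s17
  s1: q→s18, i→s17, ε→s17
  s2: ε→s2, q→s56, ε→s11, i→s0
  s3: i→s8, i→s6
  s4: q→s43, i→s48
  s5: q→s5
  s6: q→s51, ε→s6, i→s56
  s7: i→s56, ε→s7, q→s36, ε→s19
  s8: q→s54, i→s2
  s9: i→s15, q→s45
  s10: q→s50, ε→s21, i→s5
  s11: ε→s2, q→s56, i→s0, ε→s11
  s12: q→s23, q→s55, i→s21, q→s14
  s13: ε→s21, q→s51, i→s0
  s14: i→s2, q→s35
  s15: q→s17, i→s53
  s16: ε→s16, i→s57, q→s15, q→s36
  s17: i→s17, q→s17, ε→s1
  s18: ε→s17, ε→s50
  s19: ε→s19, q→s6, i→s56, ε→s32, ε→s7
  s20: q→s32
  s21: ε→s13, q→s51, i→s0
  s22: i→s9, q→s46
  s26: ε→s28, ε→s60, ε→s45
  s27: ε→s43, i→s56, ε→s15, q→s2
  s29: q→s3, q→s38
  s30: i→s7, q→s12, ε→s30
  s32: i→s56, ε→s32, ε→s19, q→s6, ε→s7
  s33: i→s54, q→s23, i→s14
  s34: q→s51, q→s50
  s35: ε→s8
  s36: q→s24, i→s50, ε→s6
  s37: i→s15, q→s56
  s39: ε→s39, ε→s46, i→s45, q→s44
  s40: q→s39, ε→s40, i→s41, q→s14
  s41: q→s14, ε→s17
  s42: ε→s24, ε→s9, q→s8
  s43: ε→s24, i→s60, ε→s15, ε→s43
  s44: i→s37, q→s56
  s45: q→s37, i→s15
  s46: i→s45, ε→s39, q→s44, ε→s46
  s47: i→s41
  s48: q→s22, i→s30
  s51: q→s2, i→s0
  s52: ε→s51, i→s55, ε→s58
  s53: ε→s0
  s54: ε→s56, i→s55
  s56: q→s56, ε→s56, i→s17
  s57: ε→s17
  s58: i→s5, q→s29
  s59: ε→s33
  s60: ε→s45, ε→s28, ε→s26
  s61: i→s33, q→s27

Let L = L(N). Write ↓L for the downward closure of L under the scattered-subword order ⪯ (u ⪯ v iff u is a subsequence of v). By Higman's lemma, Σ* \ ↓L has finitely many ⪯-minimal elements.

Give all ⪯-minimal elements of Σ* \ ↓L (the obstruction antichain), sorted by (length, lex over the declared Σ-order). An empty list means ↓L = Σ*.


|Q|=62, |F|=24, |δ|=139 (50 ε).
min D↑ (20 st, q0=0, F={14}): 0:i→1,q→2 1:i→3,q→4 2:i→5,q→6 3:i→7,q→8 4:i→9,q→10 5:i→11,q→12 6:i→12,q→13 7:i→14,q→7 8:i→7,q→15 9:i→16,q→15 10:i→17,q→18 11:i→16,q→14 12:i→11,q→19 13:i→19,q→7 14:i→14,q→14 15:i→16,q→17 16:i→14,q→14 17:i→16,q→7 18:i→17,q→7 19:i→11,q→7 (ε-aug+det+¬).
'iiii': N↓-sim [36, 31, 21, 8, 5] end={s1,s17,s18,s50,s57} rej; 4/4 del acc.
'qiiq': N↓-sim [36, 31, 18, 8, 4] end={s1,s17,s18,s50} — reject; 4/4 deletions ∈↓L.
'qqqqi': |S_i|=[36, 31, 24, 17, 7, 5] end={s1,s17,s18,s50,s55} — reject; 5/5 del acc.
'iiqqiq': |S_i|=[36, 31, 21, 13, 11, 6, 4] end={s1,s17,s18,s50} ∉↓L; 6/6 del acc.
'iqqiqi': run [36, 31, 26, 20, 12, 5, 4] end={s1,s17,s18,s50} ∉↓L; 6/6 single-dels accept.
5 minimals (antichain).

Antichain: [iiii, qiiq, qqqqi, iiqqiq, iqqiqi].


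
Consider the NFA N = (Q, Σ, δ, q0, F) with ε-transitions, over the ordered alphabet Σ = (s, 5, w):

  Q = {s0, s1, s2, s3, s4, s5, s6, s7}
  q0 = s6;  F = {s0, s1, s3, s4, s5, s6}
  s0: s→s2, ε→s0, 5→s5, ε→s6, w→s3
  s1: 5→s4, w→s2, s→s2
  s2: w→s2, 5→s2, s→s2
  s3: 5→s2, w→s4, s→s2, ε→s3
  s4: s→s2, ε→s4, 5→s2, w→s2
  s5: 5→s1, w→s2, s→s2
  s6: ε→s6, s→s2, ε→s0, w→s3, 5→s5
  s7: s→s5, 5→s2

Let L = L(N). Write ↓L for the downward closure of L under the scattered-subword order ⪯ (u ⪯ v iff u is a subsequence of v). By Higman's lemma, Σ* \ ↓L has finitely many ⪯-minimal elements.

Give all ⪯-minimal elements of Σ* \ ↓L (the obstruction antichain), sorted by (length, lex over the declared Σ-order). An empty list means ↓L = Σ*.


min(Σ*\↓L) = [s, 5w, w5, www, 5555].

|Q|=8, |F|=6, |δ|=29 (6 ε).
min D↑ (6 st, q0=0, F={1}): 0:s→1,5→2,w→3 1:s→1,5→1,w→1 2:s→1,5→4,w→1 3:s→1,5→1,w→5 4:s→1,5→5,w→1 5:s→1,5→1,w→1 [Hopcroft].
's': |S_i|=[7, 1] end={s2} ∉↓L; 1/1 single-dels accept.
'5w': run [7, 4, 1] end={s2} rej; 2/2 del acc.
'w5': run [7, 3, 1] end={s2} rej; 2/2 single-dels accept.
'www': run [7, 3, 2, 1] end={s2} — reject; 3/3 del acc.
'5555': run [7, 4, 3, 2, 1] end={s2} — reject; 4/4 deletions ∈↓L.
5 minimals (antichain).


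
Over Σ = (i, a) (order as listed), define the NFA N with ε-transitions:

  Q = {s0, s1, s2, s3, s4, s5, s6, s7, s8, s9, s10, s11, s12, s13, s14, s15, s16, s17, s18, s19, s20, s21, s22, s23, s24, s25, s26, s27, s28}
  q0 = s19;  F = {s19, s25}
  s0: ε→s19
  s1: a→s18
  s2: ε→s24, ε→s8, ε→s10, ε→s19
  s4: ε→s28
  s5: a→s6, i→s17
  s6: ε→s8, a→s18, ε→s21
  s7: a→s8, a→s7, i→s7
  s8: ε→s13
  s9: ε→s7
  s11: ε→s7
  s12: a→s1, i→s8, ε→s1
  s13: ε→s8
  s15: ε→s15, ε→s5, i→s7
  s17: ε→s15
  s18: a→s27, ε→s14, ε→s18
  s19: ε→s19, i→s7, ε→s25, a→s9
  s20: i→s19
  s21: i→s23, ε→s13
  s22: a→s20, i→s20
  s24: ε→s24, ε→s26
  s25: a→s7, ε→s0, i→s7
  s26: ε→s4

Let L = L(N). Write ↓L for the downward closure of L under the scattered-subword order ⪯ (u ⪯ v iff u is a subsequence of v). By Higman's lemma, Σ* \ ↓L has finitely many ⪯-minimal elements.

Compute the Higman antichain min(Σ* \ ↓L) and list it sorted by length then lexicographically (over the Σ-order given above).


min(Σ*\↓L) = [i, a].

|Q|=29, |F|=2, |δ|=44 (25 ε).
min D↑ (2 st, q0=0, F={1}): 0:i→1,a→1 1:i→1,a→1.
'i': |S_i|=[7, 3] end={s13,s7,s8} rej; 1/1 single-dels accept.
'a': |S_i|=[7, 4] end={s13,s7,s8,s9} ∉↓L; 1/1 single-dels accept.
2 words, ⪯-incomp.


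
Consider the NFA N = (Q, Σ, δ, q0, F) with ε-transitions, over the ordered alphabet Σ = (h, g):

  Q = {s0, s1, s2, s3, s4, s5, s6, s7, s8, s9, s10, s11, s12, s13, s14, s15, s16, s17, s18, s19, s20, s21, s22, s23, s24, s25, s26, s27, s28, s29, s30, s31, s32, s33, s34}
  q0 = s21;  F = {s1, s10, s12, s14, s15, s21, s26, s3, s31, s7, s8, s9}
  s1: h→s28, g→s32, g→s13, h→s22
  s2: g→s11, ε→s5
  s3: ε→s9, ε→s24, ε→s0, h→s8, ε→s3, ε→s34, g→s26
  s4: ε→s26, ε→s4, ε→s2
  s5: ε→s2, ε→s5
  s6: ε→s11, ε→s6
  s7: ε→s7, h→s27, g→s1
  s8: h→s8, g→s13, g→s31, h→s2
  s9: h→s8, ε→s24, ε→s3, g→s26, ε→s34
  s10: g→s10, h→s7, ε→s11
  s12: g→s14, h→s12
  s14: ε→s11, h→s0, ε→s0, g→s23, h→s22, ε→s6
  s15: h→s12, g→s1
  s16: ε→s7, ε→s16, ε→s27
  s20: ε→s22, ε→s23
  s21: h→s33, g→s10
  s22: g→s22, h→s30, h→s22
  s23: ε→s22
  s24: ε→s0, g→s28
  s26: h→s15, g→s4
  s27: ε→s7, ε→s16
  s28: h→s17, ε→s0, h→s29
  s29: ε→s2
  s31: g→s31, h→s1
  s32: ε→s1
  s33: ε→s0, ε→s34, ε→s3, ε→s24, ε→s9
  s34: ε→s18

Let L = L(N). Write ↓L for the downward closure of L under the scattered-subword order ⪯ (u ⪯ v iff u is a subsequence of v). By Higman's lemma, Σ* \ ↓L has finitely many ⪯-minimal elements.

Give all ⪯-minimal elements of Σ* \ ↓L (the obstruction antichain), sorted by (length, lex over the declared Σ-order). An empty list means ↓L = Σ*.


|Q|=35, |F|=12, |δ|=75 (39 ε).
min D↑ (12 st, q0=0, F={10}): 0:h→1,g→2 1:h→3,g→4 2:h→5,g→2 3:h→3,g→6 4:h→7,g→4 5:h→5,g→8 6:h→8,g→6 7:h→9,g→8 8:h→10,g→8 9:h→9,g→11 10:h→10,g→10 11:h→10,g→10.
'ghgh': N↓-sim [32, 24, 20, 15, 9] end={s0,s11,s17,s2,s22,s28,s29,s30,s5} rej; 4/4 deletions ∈↓L.
'hhghh': N↓-sim [32, 30, 22, 16, 12, 9] end={s0,s11,s17,s2,s22,s28,s29,s30,s5} rej; 5/5 single-dels accept.
'hghhgg': N↓-sim [32, 30, 20, 17, 13, 7, 3] end={s22,s23,s30} rej; 6/6 deletions ∈↓L.
3 obstructions.

min(Σ*\↓L) = [ghgh, hhghh, hghhgg].


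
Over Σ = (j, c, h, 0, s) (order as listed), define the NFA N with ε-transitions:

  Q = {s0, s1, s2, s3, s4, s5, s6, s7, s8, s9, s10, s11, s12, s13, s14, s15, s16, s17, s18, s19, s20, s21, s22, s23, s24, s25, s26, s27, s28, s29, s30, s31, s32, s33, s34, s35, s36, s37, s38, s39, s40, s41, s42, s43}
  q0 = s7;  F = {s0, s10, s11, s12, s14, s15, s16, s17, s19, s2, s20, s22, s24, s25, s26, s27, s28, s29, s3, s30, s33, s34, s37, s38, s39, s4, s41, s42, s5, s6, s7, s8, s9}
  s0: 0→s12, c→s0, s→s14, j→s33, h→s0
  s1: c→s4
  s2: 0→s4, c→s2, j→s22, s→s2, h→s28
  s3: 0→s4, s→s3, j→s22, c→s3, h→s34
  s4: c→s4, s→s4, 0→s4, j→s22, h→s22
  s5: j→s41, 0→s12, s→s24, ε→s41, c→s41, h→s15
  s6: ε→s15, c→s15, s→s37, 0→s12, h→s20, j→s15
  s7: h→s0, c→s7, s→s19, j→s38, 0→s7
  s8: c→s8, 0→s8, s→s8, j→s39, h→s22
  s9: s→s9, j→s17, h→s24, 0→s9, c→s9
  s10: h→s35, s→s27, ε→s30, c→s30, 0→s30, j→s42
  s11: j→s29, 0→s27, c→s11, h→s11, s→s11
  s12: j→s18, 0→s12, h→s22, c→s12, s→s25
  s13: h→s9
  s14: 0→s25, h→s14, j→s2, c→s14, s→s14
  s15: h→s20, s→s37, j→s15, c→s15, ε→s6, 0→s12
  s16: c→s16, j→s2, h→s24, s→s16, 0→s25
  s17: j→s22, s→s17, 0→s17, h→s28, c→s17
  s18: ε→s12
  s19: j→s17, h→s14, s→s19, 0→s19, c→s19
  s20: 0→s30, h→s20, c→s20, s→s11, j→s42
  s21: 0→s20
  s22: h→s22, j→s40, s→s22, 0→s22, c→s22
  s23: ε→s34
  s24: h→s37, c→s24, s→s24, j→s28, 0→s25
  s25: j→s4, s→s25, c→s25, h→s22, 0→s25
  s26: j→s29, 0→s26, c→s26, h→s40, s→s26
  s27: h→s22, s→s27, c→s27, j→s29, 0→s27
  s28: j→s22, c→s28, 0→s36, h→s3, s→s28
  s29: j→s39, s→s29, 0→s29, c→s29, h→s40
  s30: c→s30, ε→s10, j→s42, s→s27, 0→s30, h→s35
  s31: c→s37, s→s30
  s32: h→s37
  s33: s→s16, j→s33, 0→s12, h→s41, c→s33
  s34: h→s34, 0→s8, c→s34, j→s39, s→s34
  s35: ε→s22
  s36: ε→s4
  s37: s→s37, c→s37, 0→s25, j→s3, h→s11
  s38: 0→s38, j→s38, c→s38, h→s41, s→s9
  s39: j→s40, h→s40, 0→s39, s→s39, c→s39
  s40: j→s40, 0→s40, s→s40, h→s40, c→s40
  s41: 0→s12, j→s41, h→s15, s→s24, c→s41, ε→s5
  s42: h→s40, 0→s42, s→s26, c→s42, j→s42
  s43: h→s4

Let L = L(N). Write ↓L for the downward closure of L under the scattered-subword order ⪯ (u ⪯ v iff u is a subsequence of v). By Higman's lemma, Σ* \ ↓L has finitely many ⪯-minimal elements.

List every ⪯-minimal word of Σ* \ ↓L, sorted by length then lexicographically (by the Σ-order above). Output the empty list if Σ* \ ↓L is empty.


Antichain: [h0hj, sjjj, jhhhjh].

|Q|=44, |F|=33, |δ|=187 (10 ε).
min D↑ (31 st, q0=0, F={19}): 0:j→1,c→0,h→2,0→0,s→3 1:j→1,c→1,h→4,0→1,s→5 2:j→6,c→2,h→2,0→7,s→8 3:j→9,c→3,h→8,0→3,s→3 4:j→4,c→4,h→10,0→7,s→11 5:j→9,c→5,h→11,0→5,s→5 6:j→6,c→6,h→4,0→7,s→12 7:j→7,c→7,h→13,0→7,s→14 8:j→15,c→8,h→8,0→14,s→8 9:j→13,c→9,h→16,0→9,s→9 10:j→10,c→10,h→17,0→7,s→18 11:j→16,c→11,h→18,0→14,s→11 12:j→15,c→12,h→11,0→14,s→12 13:j→19,c→13,h→13,0→13,s→13 14:j→20,c→14,h→13,0→14,s→14 15:j→13,c→15,h→16,0→20,s→15 16:j→13,c→16,h→21,0→20,s→16 17:j→22,c→17,h→17,0→23,s→24 18:j→21,c→18,h→24,0→14,s→18 19:j→19,c→19,h→19,0→19,s→19 20:j→13,c→20,h→13,0→20,s→20 21:j→13,c→21,h→25,0→20,s→21 22:j→22,c→22,h→19,0→22,s→26 23:j→22,c→23,h→13,0→23,s→27 24:j→28,c→24,h→24,0→27,s→24 25:j→29,c→25,h→25,0→30,s→25 26:j→28,c→26,h→19,0→26,s→26 27:j→28,c→27,h→13,0→27,s→27 28:j→29,c→28,h→19,0→28,s→28 29:j→19,c→29,h→19,0→29,s→29 30:j→29,c→30,h→13,0→30,s→30 [Hopcroft].
'h0hj': N↓-sim [37, 32, 16, 3, 1] end={s40} rej; 4/4 deletions ∈↓L.
'sjjj': |S_i|=[37, 22, 12, 3, 1] end={s40} rej; 4/4 single-dels accept.
'jhhhjh': N↓-sim [37, 33, 27, 22, 14, 5, 1] end={s40} — reject; 6/6 single-dels accept.
3 minimals (antichain).


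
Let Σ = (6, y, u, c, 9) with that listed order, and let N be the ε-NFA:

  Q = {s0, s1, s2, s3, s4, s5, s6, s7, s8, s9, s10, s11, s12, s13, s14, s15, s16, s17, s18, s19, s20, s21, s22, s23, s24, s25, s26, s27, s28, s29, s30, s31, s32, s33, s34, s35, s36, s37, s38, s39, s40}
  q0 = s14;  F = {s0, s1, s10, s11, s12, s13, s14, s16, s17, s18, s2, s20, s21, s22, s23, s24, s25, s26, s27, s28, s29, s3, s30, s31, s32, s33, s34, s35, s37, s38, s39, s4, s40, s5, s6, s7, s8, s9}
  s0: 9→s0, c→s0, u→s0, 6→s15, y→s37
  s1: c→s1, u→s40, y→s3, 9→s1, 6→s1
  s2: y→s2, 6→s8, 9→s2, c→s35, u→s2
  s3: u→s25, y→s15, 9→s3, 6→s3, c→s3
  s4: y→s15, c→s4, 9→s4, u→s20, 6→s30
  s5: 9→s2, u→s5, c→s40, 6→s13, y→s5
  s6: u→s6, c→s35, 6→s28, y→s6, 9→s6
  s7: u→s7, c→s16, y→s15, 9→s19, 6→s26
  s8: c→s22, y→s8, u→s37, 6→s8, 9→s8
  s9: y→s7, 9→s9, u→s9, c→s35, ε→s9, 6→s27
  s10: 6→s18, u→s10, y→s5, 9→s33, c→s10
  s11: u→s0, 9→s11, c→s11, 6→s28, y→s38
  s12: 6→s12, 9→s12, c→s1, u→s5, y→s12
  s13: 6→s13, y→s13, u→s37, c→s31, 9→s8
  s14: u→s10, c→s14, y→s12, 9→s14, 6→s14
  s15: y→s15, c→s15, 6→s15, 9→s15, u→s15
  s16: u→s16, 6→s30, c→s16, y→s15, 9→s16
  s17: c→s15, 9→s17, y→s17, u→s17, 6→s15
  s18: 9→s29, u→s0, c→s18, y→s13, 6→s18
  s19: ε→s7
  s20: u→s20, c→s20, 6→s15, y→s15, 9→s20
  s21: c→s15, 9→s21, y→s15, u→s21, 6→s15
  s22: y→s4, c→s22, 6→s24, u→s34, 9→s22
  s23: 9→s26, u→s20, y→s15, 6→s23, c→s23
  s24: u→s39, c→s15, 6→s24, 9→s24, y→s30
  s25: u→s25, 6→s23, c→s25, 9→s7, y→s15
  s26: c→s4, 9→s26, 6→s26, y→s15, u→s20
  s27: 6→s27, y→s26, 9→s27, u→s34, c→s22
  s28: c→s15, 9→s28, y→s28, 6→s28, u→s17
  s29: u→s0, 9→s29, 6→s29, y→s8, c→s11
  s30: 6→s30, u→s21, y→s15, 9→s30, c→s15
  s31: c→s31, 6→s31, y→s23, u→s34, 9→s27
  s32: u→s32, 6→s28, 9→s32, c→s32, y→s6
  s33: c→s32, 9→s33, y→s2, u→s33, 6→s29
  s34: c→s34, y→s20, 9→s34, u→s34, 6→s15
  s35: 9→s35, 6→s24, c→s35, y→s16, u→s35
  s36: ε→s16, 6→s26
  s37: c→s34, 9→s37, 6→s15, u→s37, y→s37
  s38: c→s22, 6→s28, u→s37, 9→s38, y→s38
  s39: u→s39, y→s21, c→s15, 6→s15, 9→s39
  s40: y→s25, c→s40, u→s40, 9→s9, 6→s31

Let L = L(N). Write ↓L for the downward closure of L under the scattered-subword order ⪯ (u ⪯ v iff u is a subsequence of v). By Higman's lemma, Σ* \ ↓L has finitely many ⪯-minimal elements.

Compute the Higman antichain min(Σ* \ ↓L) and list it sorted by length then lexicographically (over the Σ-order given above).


|Q|=41, |F|=38, |δ|=199 (3 ε).
min D↑ (39 st, q0=0, F={20}): 0:6→0,y→1,u→2,c→0,9→0 1:6→1,y→1,u→3,c→4,9→1 2:6→5,y→3,u→2,c→2,9→6 3:6→7,y→3,u→3,c→8,9→9 4:6→4,y→10,u→8,c→4,9→4 5:6→5,y→7,u→11,c→5,9→12 6:6→12,y→9,u→6,c→13,9→6 7:6→7,y→7,u→14,c→15,9→16 8:6→15,y→17,u→8,c→8,9→18 9:6→16,y→9,u→9,c→19,9→9 10:6→10,y→20,u→17,c→10,9→10 11:6→20,y→14,u→11,c→11,9→11 12:6→12,y→16,u→11,c→21,9→12 13:6→22,y→23,u→13,c→13,9→13 14:6→20,y→14,u→14,c→24,9→14 15:6→15,y→25,u→24,c→15,9→26 16:6→16,y→16,u→14,c→27,9→16 17:6→25,y→20,u→17,c→17,9→28 18:6→26,y→28,u→18,c→19,9→18 19:6→29,y→30,u→19,c→19,9→19 20:6→20,y→20,u→20,c→20,9→20 21:6→22,y→31,u→11,c→21,9→21 22:6→22,y→22,u→32,c→20,9→22 23:6→22,y→23,u→23,c→19,9→23 24:6→20,y→33,u→24,c→24,9→24 25:6→25,y→20,u→33,c→25,9→34 26:6→26,y→34,u→24,c→27,9→26 27:6→29,y→35,u→24,c→27,9→27 28:6→34,y→20,u→28,c→30,9→28 29:6→29,y→36,u→37,c→20,9→29 30:6→36,y→20,u→30,c→30,9→30 31:6→22,y→31,u→14,c→27,9→31 32:6→20,y→32,u→32,c→20,9→32 33:6→20,y→20,u→33,c→33,9→33 34:6→34,y→20,u→33,c→35,9→34 35:6→36,y→20,u→33,c→35,9→35 36:6→36,y→20,u→38,c→20,9→36 37:6→20,y→38,u→37,c→20,9→37 38:6→20,y→20,u→38,c→20,9→38 (ε-aug+det+¬).
'ycyy': run [40, 32, 22, 12, 1] end={s15} — reject; 4/4 del acc.
'u6u6': run [40, 36, 23, 8, 1] end={s15} rej; 4/4 deletions ∈↓L.
'u9c6c': run [40, 36, 28, 19, 7, 1] end={s15} rej; 5/5 del acc.
3 minimals (antichain).

Antichain: [ycyy, u6u6, u9c6c].


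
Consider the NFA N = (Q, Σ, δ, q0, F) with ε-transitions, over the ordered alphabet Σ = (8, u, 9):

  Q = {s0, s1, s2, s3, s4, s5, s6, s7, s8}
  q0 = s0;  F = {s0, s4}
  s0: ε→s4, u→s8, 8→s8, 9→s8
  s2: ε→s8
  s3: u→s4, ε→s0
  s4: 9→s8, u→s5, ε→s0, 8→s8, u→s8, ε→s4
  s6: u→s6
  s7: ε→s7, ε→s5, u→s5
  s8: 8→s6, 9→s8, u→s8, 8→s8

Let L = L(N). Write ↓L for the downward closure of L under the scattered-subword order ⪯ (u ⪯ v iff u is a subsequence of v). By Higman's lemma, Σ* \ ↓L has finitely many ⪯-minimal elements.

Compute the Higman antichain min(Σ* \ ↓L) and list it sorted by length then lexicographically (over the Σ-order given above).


|Q|=9, |F|=2, |δ|=21 (7 ε).
min D↑ (2 st, q0=0, F={1}): 0:8→1,u→1,9→1 1:8→1,u→1,9→1 (ε-aug+det+¬).
'8': N↓-sim [5, 2] end={s6,s8} — reject; 1/1 del acc.
'u': run [5, 3] end={s5,s6,s8} — reject; 1/1 single-dels accept.
'9': run [5, 2] end={s6,s8} ∉↓L; 1/1 deletions ∈↓L.
3 minimals (antichain).

A = [8, u, 9].


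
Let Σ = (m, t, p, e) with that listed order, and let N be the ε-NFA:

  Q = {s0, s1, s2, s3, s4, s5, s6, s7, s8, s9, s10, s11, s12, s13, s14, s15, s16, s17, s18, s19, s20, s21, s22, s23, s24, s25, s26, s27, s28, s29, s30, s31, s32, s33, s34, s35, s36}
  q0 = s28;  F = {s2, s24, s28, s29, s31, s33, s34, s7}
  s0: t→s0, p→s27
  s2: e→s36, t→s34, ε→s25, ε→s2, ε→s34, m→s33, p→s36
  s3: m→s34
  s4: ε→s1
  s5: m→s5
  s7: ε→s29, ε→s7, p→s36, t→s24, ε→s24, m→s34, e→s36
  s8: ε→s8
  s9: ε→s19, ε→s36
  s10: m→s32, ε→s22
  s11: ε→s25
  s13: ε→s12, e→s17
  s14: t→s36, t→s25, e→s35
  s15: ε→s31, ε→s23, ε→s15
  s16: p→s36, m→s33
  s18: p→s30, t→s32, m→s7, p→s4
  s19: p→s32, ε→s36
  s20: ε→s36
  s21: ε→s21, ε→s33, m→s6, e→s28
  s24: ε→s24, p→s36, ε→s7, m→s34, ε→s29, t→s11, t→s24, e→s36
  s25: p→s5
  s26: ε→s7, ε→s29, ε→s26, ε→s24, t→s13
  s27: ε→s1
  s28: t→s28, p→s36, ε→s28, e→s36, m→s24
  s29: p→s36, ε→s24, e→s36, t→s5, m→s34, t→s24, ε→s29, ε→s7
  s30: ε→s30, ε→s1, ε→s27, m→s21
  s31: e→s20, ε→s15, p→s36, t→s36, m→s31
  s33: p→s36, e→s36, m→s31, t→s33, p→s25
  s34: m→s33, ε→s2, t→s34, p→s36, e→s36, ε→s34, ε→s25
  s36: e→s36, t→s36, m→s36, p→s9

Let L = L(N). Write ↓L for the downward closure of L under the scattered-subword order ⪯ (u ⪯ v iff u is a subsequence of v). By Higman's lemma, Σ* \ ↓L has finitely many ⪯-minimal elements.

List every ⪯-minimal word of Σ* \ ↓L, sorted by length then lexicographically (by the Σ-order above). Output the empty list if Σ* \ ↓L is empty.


A = [p, e, mmmmt].

|Q|=37, |F|=8, |δ|=99 (39 ε).
min D↑ (6 st, q0=0, F={2}): 0:m→1,t→0,p→2,e→2 1:m→3,t→1,p→2,e→2 2:m→2,t→2,p→2,e→2 3:m→4,t→3,p→2,e→2 4:m→5,t→4,p→2,e→2 5:m→5,t→2,p→2,e→2 (ε-aug+det+¬).
'p': run [18, 6] end={s19,s25,s32,s36,s5,s9} rej; 1/1 del acc.
'e': N↓-sim [18, 5] end={s19,s20,s32,s36,s9} — reject; 1/1 single-dels accept.
'mmmmt': run [18, 17, 13, 11, 9, 4] end={s19,s32,s36,s9} rej; 5/5 del acc.
3 minimals (antichain).


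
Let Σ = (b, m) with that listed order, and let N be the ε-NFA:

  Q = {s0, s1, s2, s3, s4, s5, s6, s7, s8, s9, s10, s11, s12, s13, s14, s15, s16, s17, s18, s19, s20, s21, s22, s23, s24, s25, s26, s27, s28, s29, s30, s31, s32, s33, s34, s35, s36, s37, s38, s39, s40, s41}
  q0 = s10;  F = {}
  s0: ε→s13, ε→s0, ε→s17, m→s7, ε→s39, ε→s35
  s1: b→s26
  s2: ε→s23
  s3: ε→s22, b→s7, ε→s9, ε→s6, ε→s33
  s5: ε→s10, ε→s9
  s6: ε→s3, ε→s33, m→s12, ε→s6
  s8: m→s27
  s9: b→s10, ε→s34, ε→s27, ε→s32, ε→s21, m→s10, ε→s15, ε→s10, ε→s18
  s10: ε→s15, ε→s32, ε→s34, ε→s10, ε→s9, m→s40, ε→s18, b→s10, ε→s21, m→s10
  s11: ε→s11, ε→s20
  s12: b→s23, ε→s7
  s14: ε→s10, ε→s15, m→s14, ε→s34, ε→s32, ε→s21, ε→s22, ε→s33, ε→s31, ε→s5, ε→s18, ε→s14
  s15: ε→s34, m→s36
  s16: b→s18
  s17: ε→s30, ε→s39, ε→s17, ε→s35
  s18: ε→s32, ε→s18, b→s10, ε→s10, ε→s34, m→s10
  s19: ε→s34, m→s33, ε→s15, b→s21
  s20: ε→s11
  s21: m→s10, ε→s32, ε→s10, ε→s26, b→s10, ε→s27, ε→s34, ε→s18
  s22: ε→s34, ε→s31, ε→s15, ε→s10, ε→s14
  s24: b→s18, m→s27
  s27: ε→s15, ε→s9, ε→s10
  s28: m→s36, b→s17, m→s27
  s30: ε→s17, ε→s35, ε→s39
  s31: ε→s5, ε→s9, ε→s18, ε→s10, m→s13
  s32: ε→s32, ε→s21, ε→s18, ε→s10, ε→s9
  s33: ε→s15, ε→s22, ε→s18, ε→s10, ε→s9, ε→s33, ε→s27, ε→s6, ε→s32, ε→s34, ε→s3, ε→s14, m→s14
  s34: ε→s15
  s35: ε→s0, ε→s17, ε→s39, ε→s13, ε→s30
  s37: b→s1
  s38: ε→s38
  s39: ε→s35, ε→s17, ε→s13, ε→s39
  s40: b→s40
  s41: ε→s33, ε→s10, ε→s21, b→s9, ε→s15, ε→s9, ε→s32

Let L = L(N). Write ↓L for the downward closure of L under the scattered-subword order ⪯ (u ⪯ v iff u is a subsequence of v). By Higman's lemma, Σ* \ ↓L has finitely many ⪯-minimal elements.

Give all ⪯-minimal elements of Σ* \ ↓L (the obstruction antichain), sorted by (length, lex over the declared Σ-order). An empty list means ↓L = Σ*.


|Q|=42, |F|=0, |δ|=140 (110 ε).
min D↑ (1 st, q0=0, F={0}): 0:b→0,m→0.
ε ∈ L(D↑) — L = ∅.

A = [ε].


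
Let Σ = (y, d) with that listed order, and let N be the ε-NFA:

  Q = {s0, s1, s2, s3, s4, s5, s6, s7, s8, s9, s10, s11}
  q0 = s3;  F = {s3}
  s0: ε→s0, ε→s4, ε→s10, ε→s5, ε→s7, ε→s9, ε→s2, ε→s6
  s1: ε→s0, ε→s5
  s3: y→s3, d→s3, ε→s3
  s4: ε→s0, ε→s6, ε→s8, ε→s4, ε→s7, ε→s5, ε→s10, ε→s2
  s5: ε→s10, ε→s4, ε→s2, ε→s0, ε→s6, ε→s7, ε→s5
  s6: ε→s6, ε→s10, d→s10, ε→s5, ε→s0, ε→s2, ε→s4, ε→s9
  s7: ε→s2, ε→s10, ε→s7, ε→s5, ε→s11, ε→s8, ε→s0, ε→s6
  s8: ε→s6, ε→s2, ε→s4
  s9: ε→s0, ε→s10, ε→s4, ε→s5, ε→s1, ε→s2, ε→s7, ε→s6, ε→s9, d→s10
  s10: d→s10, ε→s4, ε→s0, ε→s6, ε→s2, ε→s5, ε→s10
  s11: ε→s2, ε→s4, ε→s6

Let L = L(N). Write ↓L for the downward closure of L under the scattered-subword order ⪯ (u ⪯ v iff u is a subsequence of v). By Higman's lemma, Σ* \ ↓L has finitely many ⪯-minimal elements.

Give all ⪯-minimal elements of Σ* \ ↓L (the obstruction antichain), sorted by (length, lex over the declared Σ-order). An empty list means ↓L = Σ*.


A = [].

|Q|=12, |F|=1, |δ|=67 (62 ε).
min D↑ (1 st, q0=0, F={}): 0:y→0,d→0 [Hopcroft].
L(D↑) = ∅ ⇒ ↓L = Σ*.


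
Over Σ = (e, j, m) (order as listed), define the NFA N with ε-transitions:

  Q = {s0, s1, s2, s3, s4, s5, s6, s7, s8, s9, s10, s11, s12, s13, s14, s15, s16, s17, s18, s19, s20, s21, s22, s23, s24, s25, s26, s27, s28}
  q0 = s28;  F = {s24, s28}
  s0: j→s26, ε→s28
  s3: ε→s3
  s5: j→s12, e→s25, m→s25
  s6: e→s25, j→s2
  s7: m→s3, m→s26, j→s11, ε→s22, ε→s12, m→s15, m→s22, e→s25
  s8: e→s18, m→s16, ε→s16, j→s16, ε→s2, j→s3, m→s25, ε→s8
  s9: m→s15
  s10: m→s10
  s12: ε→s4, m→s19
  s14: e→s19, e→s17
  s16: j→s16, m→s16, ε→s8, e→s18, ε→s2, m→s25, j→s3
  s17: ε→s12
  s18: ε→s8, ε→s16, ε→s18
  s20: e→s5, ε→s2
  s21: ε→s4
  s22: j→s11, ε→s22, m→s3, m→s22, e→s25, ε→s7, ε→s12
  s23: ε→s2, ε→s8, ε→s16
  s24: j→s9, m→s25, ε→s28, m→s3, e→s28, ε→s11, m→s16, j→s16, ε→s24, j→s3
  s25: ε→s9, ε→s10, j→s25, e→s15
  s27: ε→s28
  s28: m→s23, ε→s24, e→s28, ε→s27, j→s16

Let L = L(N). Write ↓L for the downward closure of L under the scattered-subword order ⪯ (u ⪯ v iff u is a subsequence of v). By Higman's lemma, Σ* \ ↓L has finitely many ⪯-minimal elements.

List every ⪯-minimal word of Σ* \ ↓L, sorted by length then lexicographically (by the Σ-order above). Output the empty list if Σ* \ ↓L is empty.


Antichain: [j, m].

|Q|=29, |F|=2, |δ|=74 (30 ε).
min D↑ (2 st, q0=0, F={1}): 0:e→0,j→1,m→1 1:e→1,j→1,m→1 (ε-aug+det+¬).
'j': |S_i|=[14, 9] end={s10,s15,s16,s18,s2,s25,s3,s8,s9} rej; 1/1 deletions ∈↓L.
'm': run [14, 10] end={s10,s15,s16,s18,s2,s23,s25,s3,s8,s9} ∉↓L; 1/1 del acc.
2 words, ⪯-incomp.


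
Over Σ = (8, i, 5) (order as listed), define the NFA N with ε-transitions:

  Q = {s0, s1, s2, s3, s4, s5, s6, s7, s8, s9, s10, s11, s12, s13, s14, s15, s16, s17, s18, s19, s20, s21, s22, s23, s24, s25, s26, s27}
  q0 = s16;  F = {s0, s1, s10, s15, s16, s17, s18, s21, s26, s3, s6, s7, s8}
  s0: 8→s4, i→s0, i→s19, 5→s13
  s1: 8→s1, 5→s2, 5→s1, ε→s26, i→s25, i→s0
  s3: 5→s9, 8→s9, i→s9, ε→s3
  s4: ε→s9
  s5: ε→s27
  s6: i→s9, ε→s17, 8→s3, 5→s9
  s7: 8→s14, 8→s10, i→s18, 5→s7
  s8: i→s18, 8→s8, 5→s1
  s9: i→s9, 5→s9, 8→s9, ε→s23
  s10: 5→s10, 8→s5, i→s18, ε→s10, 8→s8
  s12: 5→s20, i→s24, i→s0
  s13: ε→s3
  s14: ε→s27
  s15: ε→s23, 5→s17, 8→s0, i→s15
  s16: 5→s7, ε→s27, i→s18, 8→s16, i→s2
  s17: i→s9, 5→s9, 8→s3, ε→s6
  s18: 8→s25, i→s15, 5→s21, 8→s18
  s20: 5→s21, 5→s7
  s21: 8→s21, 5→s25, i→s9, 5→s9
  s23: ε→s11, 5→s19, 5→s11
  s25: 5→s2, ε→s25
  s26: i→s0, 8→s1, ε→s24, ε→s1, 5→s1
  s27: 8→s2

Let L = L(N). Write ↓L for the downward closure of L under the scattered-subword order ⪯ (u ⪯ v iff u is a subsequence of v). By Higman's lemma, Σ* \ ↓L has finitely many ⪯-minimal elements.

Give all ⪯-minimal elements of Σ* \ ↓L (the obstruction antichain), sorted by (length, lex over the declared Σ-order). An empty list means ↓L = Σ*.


Antichain: [i5i, i55, ii88, 5885i8].

|Q|=28, |F|=13, |δ|=75 (16 ε).
min D↑ (12 st, q0=0, F={8}): 0:8→0,i→1,5→2 1:8→1,i→3,5→4 2:8→5,i→1,5→2 3:8→6,i→3,5→7 4:8→4,i→8,5→8 5:8→9,i→1,5→5 6:8→8,i→6,5→10 7:8→10,i→8,5→8 8:8→8,i→8,5→8 9:8→9,i→1,5→11 10:8→8,i→8,5→8 11:8→11,i→6,5→11.
'i5i': run [25, 15, 11, 4] end={s11,s19,s23,s9} rej; 3/3 del acc.
'i55': N↓-sim [25, 15, 11, 6] end={s11,s19,s2,s23,s25,s9} ∉↓L; 3/3 deletions ∈↓L.
'ii88': |S_i|=[25, 15, 11, 8, 5] end={s11,s19,s23,s4,s9} — reject; 4/4 del acc.
'5885i8': run [25, 24, 23, 21, 16, 10, 5] end={s11,s19,s23,s4,s9} — reject; 6/6 del acc.
4 minimals (antichain).


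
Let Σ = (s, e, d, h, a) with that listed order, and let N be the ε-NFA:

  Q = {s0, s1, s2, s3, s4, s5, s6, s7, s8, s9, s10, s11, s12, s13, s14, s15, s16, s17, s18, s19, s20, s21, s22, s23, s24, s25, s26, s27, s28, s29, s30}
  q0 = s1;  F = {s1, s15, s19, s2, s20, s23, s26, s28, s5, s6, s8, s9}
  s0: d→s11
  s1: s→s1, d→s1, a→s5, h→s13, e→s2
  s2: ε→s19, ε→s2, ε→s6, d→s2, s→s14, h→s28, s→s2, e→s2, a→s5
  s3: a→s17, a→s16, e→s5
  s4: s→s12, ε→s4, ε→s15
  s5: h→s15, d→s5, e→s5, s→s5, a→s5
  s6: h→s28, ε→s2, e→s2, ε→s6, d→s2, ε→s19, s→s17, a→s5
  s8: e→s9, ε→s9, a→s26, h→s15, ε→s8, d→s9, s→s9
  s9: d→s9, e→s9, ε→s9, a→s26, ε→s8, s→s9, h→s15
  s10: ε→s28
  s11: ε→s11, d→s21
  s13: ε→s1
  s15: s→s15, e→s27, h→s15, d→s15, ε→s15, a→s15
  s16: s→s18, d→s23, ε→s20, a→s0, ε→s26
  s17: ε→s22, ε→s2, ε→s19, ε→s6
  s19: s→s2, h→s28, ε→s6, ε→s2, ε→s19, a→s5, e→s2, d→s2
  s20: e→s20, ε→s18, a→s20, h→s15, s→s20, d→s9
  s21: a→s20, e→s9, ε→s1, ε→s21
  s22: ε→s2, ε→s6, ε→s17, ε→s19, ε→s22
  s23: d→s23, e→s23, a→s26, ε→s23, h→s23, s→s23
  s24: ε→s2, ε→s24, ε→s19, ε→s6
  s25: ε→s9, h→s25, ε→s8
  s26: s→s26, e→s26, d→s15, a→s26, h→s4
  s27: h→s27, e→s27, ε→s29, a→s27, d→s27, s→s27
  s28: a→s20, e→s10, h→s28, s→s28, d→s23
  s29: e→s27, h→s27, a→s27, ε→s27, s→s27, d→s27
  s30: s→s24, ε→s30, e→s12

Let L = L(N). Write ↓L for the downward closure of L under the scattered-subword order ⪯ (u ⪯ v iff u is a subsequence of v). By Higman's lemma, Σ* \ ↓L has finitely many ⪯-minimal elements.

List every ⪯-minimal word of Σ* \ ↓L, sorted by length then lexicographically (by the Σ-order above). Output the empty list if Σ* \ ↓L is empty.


min(Σ*\↓L) = [ahe, ehdade].

|Q|=31, |F|=12, |δ|=128 (43 ε).
min D↑ (10 st, q0=0, F={7}): 0:s→0,e→1,d→0,h→0,a→2 1:s→1,e→1,d→1,h→3,a→2 2:s→2,e→2,d→2,h→4,a→2 3:s→3,e→3,d→5,h→3,a→6 4:s→4,e→7,d→4,h→4,a→4 5:s→5,e→5,d→5,h→5,a→8 6:s→6,e→6,d→9,h→4,a→6 7:s→7,e→7,d→7,h→7,a→7 8:s→8,e→8,d→4,h→4,a→8 9:s→9,e→9,d→9,h→4,a→8 [Hopcroft].
'ahe': run [22, 11, 5, 2] end={s27,s29} rej; 3/3 deletions ∈↓L.
'ehdade': N↓-sim [22, 20, 13, 9, 6, 3, 2] end={s27,s29} rej; 6/6 del acc.
2 words, ⪯-incomp.
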